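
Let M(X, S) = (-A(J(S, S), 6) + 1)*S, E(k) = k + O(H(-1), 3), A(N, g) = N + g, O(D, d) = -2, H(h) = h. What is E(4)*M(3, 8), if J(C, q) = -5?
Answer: 0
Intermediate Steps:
E(k) = -2 + k (E(k) = k - 2 = -2 + k)
M(X, S) = 0 (M(X, S) = (-(-5 + 6) + 1)*S = (-1*1 + 1)*S = (-1 + 1)*S = 0*S = 0)
E(4)*M(3, 8) = (-2 + 4)*0 = 2*0 = 0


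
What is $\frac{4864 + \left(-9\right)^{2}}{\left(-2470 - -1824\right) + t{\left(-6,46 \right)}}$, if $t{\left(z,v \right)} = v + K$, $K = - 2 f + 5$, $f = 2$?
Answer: $- \frac{4945}{599} \approx -8.2554$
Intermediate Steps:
$K = 1$ ($K = \left(-2\right) 2 + 5 = -4 + 5 = 1$)
$t{\left(z,v \right)} = 1 + v$ ($t{\left(z,v \right)} = v + 1 = 1 + v$)
$\frac{4864 + \left(-9\right)^{2}}{\left(-2470 - -1824\right) + t{\left(-6,46 \right)}} = \frac{4864 + \left(-9\right)^{2}}{\left(-2470 - -1824\right) + \left(1 + 46\right)} = \frac{4864 + 81}{\left(-2470 + 1824\right) + 47} = \frac{4945}{-646 + 47} = \frac{4945}{-599} = 4945 \left(- \frac{1}{599}\right) = - \frac{4945}{599}$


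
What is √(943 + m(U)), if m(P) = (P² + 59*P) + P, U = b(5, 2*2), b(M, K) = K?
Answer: √1199 ≈ 34.627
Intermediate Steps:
U = 4 (U = 2*2 = 4)
m(P) = P² + 60*P
√(943 + m(U)) = √(943 + 4*(60 + 4)) = √(943 + 4*64) = √(943 + 256) = √1199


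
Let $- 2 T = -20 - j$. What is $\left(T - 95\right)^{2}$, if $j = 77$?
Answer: $\frac{8649}{4} \approx 2162.3$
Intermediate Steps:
$T = \frac{97}{2}$ ($T = - \frac{-20 - 77}{2} = \left(- \frac{1}{2}\right) \left(-97\right) = \frac{97}{2} \approx 48.5$)
$\left(T - 95\right)^{2} = \left(\frac{97}{2} - 95\right)^{2} = \left(- \frac{93}{2}\right)^{2} = \frac{8649}{4}$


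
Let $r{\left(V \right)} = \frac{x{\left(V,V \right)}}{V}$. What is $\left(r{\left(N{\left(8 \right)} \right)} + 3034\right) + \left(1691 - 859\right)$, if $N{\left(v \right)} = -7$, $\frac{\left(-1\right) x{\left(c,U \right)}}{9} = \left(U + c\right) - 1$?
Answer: $\frac{26927}{7} \approx 3846.7$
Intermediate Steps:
$x{\left(c,U \right)} = 9 - 9 U - 9 c$ ($x{\left(c,U \right)} = - 9 \left(\left(U + c\right) - 1\right) = - 9 \left(-1 + U + c\right) = 9 - 9 U - 9 c$)
$r{\left(V \right)} = \frac{9 - 18 V}{V}$ ($r{\left(V \right)} = \frac{9 - 9 V - 9 V}{V} = \frac{9 - 18 V}{V}$)
$\left(r{\left(N{\left(8 \right)} \right)} + 3034\right) + \left(1691 - 859\right) = \left(\left(-18 + \frac{9}{-7}\right) + 3034\right) + \left(1691 - 859\right) = \left(\left(-18 + 9 \left(- \frac{1}{7}\right)\right) + 3034\right) + \left(1691 - 859\right) = \left(\left(-18 - \frac{9}{7}\right) + 3034\right) + 832 = \left(- \frac{135}{7} + 3034\right) + 832 = \frac{21103}{7} + 832 = \frac{26927}{7}$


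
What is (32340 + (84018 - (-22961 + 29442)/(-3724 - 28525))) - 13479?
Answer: 3317751352/32249 ≈ 1.0288e+5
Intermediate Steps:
(32340 + (84018 - (-22961 + 29442)/(-3724 - 28525))) - 13479 = (32340 + (84018 - 6481/(-32249))) - 13479 = (32340 + (84018 - 6481*(-1)/32249)) - 13479 = (32340 + (84018 - 1*(-6481/32249))) - 13479 = (32340 + (84018 + 6481/32249)) - 13479 = (32340 + 2709502963/32249) - 13479 = 3752435623/32249 - 13479 = 3317751352/32249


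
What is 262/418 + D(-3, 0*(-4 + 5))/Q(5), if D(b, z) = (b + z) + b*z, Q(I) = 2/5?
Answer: -2873/418 ≈ -6.8732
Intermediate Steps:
Q(I) = ⅖ (Q(I) = 2*(⅕) = ⅖)
D(b, z) = b + z + b*z
262/418 + D(-3, 0*(-4 + 5))/Q(5) = 262/418 + (-3 + 0*(-4 + 5) - 0*(-4 + 5))/(⅖) = 262*(1/418) + (-3 + 0*1 - 0)*(5/2) = 131/209 + (-3 + 0 - 3*0)*(5/2) = 131/209 + (-3 + 0 + 0)*(5/2) = 131/209 - 3*5/2 = 131/209 - 15/2 = -2873/418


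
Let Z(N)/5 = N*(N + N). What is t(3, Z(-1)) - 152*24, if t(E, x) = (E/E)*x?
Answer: -3638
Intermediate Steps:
Z(N) = 10*N² (Z(N) = 5*(N*(N + N)) = 5*(N*(2*N)) = 5*(2*N²) = 10*N²)
t(E, x) = x (t(E, x) = 1*x = x)
t(3, Z(-1)) - 152*24 = 10*(-1)² - 152*24 = 10*1 - 3648 = 10 - 3648 = -3638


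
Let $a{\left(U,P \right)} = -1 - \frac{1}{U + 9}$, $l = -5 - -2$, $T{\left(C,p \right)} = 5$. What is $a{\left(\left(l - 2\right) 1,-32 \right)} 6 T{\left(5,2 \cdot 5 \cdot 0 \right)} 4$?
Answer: $-150$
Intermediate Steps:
$l = -3$ ($l = -5 + 2 = -3$)
$a{\left(U,P \right)} = -1 - \frac{1}{9 + U}$
$a{\left(\left(l - 2\right) 1,-32 \right)} 6 T{\left(5,2 \cdot 5 \cdot 0 \right)} 4 = \frac{-10 - \left(-3 - 2\right) 1}{9 + \left(-3 - 2\right) 1} \cdot 6 \cdot 5 \cdot 4 = \frac{-10 - \left(-5\right) 1}{9 - 5} \cdot 30 \cdot 4 = \frac{-10 - -5}{9 - 5} \cdot 120 = \frac{-10 + 5}{4} \cdot 120 = \frac{1}{4} \left(-5\right) 120 = \left(- \frac{5}{4}\right) 120 = -150$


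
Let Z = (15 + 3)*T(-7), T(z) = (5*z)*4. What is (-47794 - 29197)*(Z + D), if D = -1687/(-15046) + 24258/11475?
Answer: 11156017401199579/57550950 ≈ 1.9385e+8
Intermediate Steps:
T(z) = 20*z
Z = -2520 (Z = (15 + 3)*(20*(-7)) = 18*(-140) = -2520)
D = 128114731/57550950 (D = -1687*(-1/15046) + 24258*(1/11475) = 1687/15046 + 8086/3825 = 128114731/57550950 ≈ 2.2261)
(-47794 - 29197)*(Z + D) = (-47794 - 29197)*(-2520 + 128114731/57550950) = -76991*(-144900279269/57550950) = 11156017401199579/57550950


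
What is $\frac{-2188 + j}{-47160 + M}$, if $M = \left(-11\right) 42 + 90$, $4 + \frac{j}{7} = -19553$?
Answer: $\frac{139087}{47532} \approx 2.9262$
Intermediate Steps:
$j = -136899$ ($j = -28 + 7 \left(-19553\right) = -28 - 136871 = -136899$)
$M = -372$ ($M = -462 + 90 = -372$)
$\frac{-2188 + j}{-47160 + M} = \frac{-2188 - 136899}{-47160 - 372} = - \frac{139087}{-47532} = \left(-139087\right) \left(- \frac{1}{47532}\right) = \frac{139087}{47532}$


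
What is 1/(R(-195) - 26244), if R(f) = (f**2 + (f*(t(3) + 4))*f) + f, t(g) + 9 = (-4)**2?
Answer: 1/429861 ≈ 2.3263e-6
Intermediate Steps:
t(g) = 7 (t(g) = -9 + (-4)**2 = -9 + 16 = 7)
R(f) = f + 12*f**2 (R(f) = (f**2 + (f*(7 + 4))*f) + f = (f**2 + (f*11)*f) + f = (f**2 + (11*f)*f) + f = (f**2 + 11*f**2) + f = 12*f**2 + f = f + 12*f**2)
1/(R(-195) - 26244) = 1/(-195*(1 + 12*(-195)) - 26244) = 1/(-195*(1 - 2340) - 26244) = 1/(-195*(-2339) - 26244) = 1/(456105 - 26244) = 1/429861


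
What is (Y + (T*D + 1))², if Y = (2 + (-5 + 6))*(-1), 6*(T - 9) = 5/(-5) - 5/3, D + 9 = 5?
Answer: 106276/81 ≈ 1312.0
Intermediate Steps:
D = -4 (D = -9 + 5 = -4)
T = 77/9 (T = 9 + (5/(-5) - 5/3)/6 = 9 + (5*(-⅕) - 5*⅓)/6 = 9 + (-1 - 5/3)/6 = 9 + (⅙)*(-8/3) = 9 - 4/9 = 77/9 ≈ 8.5556)
Y = -3 (Y = (2 + 1)*(-1) = 3*(-1) = -3)
(Y + (T*D + 1))² = (-3 + ((77/9)*(-4) + 1))² = (-3 + (-308/9 + 1))² = (-3 - 299/9)² = (-326/9)² = 106276/81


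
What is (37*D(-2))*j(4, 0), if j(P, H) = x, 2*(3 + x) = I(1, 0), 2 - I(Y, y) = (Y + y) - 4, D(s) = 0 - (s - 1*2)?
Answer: -74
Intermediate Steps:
D(s) = 2 - s (D(s) = 0 - (s - 2) = 0 - (-2 + s) = 0 + (2 - s) = 2 - s)
I(Y, y) = 6 - Y - y (I(Y, y) = 2 - ((Y + y) - 4) = 2 - (-4 + Y + y) = 2 + (4 - Y - y) = 6 - Y - y)
x = -½ (x = -3 + (6 - 1*1 - 1*0)/2 = -3 + (6 - 1 + 0)/2 = -3 + (½)*5 = -3 + 5/2 = -½ ≈ -0.50000)
j(P, H) = -½
(37*D(-2))*j(4, 0) = (37*(2 - 1*(-2)))*(-½) = (37*(2 + 2))*(-½) = (37*4)*(-½) = 148*(-½) = -74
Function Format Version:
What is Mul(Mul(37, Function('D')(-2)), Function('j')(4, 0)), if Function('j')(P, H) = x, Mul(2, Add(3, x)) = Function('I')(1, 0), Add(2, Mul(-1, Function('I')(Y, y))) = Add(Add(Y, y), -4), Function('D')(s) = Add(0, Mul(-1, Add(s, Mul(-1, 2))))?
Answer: -74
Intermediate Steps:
Function('D')(s) = Add(2, Mul(-1, s)) (Function('D')(s) = Add(0, Mul(-1, Add(s, -2))) = Add(0, Mul(-1, Add(-2, s))) = Add(0, Add(2, Mul(-1, s))) = Add(2, Mul(-1, s)))
Function('I')(Y, y) = Add(6, Mul(-1, Y), Mul(-1, y)) (Function('I')(Y, y) = Add(2, Mul(-1, Add(Add(Y, y), -4))) = Add(2, Mul(-1, Add(-4, Y, y))) = Add(2, Add(4, Mul(-1, Y), Mul(-1, y))) = Add(6, Mul(-1, Y), Mul(-1, y)))
x = Rational(-1, 2) (x = Add(-3, Mul(Rational(1, 2), Add(6, Mul(-1, 1), Mul(-1, 0)))) = Add(-3, Mul(Rational(1, 2), Add(6, -1, 0))) = Add(-3, Mul(Rational(1, 2), 5)) = Add(-3, Rational(5, 2)) = Rational(-1, 2) ≈ -0.50000)
Function('j')(P, H) = Rational(-1, 2)
Mul(Mul(37, Function('D')(-2)), Function('j')(4, 0)) = Mul(Mul(37, Add(2, Mul(-1, -2))), Rational(-1, 2)) = Mul(Mul(37, Add(2, 2)), Rational(-1, 2)) = Mul(Mul(37, 4), Rational(-1, 2)) = Mul(148, Rational(-1, 2)) = -74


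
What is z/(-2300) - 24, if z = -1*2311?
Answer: -52889/2300 ≈ -22.995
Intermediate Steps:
z = -2311
z/(-2300) - 24 = -2311/(-2300) - 24 = -2311*(-1/2300) - 24 = 2311/2300 - 24 = -52889/2300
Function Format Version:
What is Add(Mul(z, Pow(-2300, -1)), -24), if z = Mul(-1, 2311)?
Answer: Rational(-52889, 2300) ≈ -22.995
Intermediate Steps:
z = -2311
Add(Mul(z, Pow(-2300, -1)), -24) = Add(Mul(-2311, Pow(-2300, -1)), -24) = Add(Mul(-2311, Rational(-1, 2300)), -24) = Add(Rational(2311, 2300), -24) = Rational(-52889, 2300)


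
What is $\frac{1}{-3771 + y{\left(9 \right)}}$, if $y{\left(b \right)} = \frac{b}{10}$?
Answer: $- \frac{10}{37701} \approx -0.00026524$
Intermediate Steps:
$y{\left(b \right)} = \frac{b}{10}$ ($y{\left(b \right)} = b \frac{1}{10} = \frac{b}{10}$)
$\frac{1}{-3771 + y{\left(9 \right)}} = \frac{1}{-3771 + \frac{1}{10} \cdot 9} = \frac{1}{-3771 + \frac{9}{10}} = \frac{1}{- \frac{37701}{10}} = - \frac{10}{37701}$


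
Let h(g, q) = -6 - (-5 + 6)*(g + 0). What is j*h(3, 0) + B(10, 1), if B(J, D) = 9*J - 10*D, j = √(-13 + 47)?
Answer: 80 - 9*√34 ≈ 27.521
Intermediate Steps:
h(g, q) = -6 - g
j = √34 ≈ 5.8309
B(J, D) = -10*D + 9*J
j*h(3, 0) + B(10, 1) = √34*(-6 - 1*3) + (-10*1 + 9*10) = √34*(-6 - 3) + (-10 + 90) = √34*(-9) + 80 = -9*√34 + 80 = 80 - 9*√34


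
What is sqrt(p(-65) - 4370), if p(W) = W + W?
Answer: 30*I*sqrt(5) ≈ 67.082*I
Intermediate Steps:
p(W) = 2*W
sqrt(p(-65) - 4370) = sqrt(2*(-65) - 4370) = sqrt(-130 - 4370) = sqrt(-4500) = 30*I*sqrt(5)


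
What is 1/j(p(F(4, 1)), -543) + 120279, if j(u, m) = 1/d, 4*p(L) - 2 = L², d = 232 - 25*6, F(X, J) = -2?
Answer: 120361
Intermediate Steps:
d = 82 (d = 232 - 1*150 = 232 - 150 = 82)
p(L) = ½ + L²/4
j(u, m) = 1/82
1/j(p(F(4, 1)), -543) + 120279 = 1/(1/82) + 120279 = 82 + 120279 = 120361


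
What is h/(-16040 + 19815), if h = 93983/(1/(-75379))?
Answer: -7084344557/3775 ≈ -1.8766e+6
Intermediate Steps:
h = -7084344557 (h = 93983/(-1/75379) = 93983*(-75379) = -7084344557)
h/(-16040 + 19815) = -7084344557/(-16040 + 19815) = -7084344557/3775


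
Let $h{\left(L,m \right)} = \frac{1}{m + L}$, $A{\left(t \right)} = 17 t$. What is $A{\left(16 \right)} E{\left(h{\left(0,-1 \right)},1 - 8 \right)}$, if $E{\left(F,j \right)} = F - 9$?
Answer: $-2720$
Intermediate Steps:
$h{\left(L,m \right)} = \frac{1}{L + m}$
$E{\left(F,j \right)} = -9 + F$ ($E{\left(F,j \right)} = F - 9 = -9 + F$)
$A{\left(16 \right)} E{\left(h{\left(0,-1 \right)},1 - 8 \right)} = 17 \cdot 16 \left(-9 + \frac{1}{0 - 1}\right) = 272 \left(-9 + \frac{1}{-1}\right) = 272 \left(-9 - 1\right) = 272 \left(-10\right) = -2720$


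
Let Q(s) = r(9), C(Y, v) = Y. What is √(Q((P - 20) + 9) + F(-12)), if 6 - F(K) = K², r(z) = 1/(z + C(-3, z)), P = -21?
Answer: I*√4962/6 ≈ 11.74*I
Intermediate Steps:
r(z) = 1/(-3 + z) (r(z) = 1/(z - 3) = 1/(-3 + z))
F(K) = 6 - K²
Q(s) = ⅙ (Q(s) = 1/(-3 + 9) = 1/6 = ⅙)
√(Q((P - 20) + 9) + F(-12)) = √(⅙ + (6 - 1*(-12)²)) = √(⅙ + (6 - 1*144)) = √(⅙ + (6 - 144)) = √(⅙ - 138) = √(-827/6) = I*√4962/6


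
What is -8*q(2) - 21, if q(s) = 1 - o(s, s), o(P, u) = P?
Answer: -13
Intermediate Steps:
q(s) = 1 - s
-8*q(2) - 21 = -8*(1 - 1*2) - 21 = -8*(1 - 2) - 21 = -8*(-1) - 21 = 8 - 21 = -13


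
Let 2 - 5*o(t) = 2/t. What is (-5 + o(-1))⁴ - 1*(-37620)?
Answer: 23706981/625 ≈ 37931.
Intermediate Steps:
o(t) = ⅖ - 2/(5*t)
(-5 + o(-1))⁴ - 1*(-37620) = (-5 + (⅖)*(-1 - 1)/(-1))⁴ - 1*(-37620) = (-5 + (⅖)*(-1)*(-2))⁴ + 37620 = (-5 + ⅘)⁴ + 37620 = (-21/5)⁴ + 37620 = 194481/625 + 37620 = 23706981/625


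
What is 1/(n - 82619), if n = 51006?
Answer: -1/31613 ≈ -3.1633e-5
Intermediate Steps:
1/(n - 82619) = 1/(51006 - 82619) = 1/(-31613) = -1/31613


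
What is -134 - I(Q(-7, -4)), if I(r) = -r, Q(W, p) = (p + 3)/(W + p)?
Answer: -1473/11 ≈ -133.91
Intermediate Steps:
Q(W, p) = (3 + p)/(W + p)
-134 - I(Q(-7, -4)) = -134 - (-1)*(3 - 4)/(-7 - 4) = -134 - (-1)*-1/(-11) = -134 - (-1)*(-1/11*(-1)) = -134 - (-1)/11 = -134 - 1*(-1/11) = -134 + 1/11 = -1473/11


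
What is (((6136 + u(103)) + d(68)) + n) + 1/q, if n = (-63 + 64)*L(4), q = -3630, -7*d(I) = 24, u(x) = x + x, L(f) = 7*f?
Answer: 161774573/25410 ≈ 6366.6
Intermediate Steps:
u(x) = 2*x
d(I) = -24/7 (d(I) = -1/7*24 = -24/7)
n = 28 (n = (-63 + 64)*(7*4) = 1*28 = 28)
(((6136 + u(103)) + d(68)) + n) + 1/q = (((6136 + 2*103) - 24/7) + 28) + 1/(-3630) = (((6136 + 206) - 24/7) + 28) - 1/3630 = ((6342 - 24/7) + 28) - 1/3630 = (44370/7 + 28) - 1/3630 = 44566/7 - 1/3630 = 161774573/25410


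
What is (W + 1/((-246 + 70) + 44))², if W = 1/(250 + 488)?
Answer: 10201/263607696 ≈ 3.8698e-5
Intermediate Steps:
W = 1/738 ≈ 0.0013550
(W + 1/((-246 + 70) + 44))² = (1/738 + 1/((-246 + 70) + 44))² = (1/738 + 1/(-176 + 44))² = (1/738 + 1/(-132))² = (1/738 - 1/132)² = (-101/16236)² = 10201/263607696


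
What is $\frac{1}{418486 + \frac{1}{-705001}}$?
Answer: $\frac{705001}{295033048485} \approx 2.3896 \cdot 10^{-6}$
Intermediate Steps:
$\frac{1}{418486 + \frac{1}{-705001}} = \frac{1}{418486 - \frac{1}{705001}} = \frac{1}{\frac{295033048485}{705001}} = \frac{705001}{295033048485}$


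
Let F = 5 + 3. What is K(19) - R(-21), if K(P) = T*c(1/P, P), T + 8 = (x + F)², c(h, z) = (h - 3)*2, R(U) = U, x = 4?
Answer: -14833/19 ≈ -780.68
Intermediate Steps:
F = 8
c(h, z) = -6 + 2*h (c(h, z) = (-3 + h)*2 = -6 + 2*h)
T = 136 (T = -8 + (4 + 8)² = -8 + 12² = -8 + 144 = 136)
K(P) = -816 + 272/P (K(P) = 136*(-6 + 2/P) = -816 + 272/P)
K(19) - R(-21) = (-816 + 272/19) - 1*(-21) = (-816 + 272*(1/19)) + 21 = (-816 + 272/19) + 21 = -15232/19 + 21 = -14833/19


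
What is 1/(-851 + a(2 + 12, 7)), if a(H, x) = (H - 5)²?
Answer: -1/770 ≈ -0.0012987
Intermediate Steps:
a(H, x) = (-5 + H)²
1/(-851 + a(2 + 12, 7)) = 1/(-851 + (-5 + (2 + 12))²) = 1/(-851 + (-5 + 14)²) = 1/(-851 + 9²) = 1/(-851 + 81) = 1/(-770) = -1/770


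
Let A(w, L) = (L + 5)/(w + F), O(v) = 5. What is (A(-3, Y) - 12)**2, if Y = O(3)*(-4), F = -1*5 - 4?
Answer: 1849/16 ≈ 115.56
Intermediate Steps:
F = -9 (F = -5 - 4 = -9)
Y = -20 (Y = 5*(-4) = -20)
A(w, L) = (5 + L)/(-9 + w) (A(w, L) = (L + 5)/(w - 9) = (5 + L)/(-9 + w))
(A(-3, Y) - 12)**2 = ((5 - 20)/(-9 - 3) - 12)**2 = (-15/(-12) - 12)**2 = (-1/12*(-15) - 12)**2 = (5/4 - 12)**2 = (-43/4)**2 = 1849/16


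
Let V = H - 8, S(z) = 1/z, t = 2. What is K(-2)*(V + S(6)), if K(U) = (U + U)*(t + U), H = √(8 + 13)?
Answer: 0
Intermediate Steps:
H = √21 ≈ 4.5826
K(U) = 2*U*(2 + U) (K(U) = (U + U)*(2 + U) = (2*U)*(2 + U) = 2*U*(2 + U))
V = -8 + √21 (V = √21 - 8 = -8 + √21 ≈ -3.4174)
K(-2)*(V + S(6)) = (2*(-2)*(2 - 2))*((-8 + √21) + 1/6) = (2*(-2)*0)*((-8 + √21) + ⅙) = 0*(-47/6 + √21) = 0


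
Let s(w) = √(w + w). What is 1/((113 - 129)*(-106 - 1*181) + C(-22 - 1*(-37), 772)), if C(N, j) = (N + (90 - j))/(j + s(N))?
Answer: 2736105844/12561833949529 - 667*√30/12561833949529 ≈ 0.00021781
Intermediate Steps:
s(w) = √2*√w (s(w) = √(2*w) = √2*√w)
C(N, j) = (90 + N - j)/(j + √2*√N) (C(N, j) = (N + (90 - j))/(j + √2*√N) = (90 + N - j)/(j + √2*√N))
1/((113 - 129)*(-106 - 1*181) + C(-22 - 1*(-37), 772)) = 1/((113 - 129)*(-106 - 1*181) + (90 + (-22 - 1*(-37)) - 1*772)/(772 + √2*√(-22 - 1*(-37)))) = 1/(-16*(-106 - 181) + (90 + (-22 + 37) - 772)/(772 + √2*√(-22 + 37))) = 1/(-16*(-287) + (90 + 15 - 772)/(772 + √2*√15)) = 1/(4592 - 667/(772 + √30))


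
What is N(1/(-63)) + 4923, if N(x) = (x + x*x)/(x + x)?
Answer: 310180/63 ≈ 4923.5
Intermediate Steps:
N(x) = (x + x²)/(2*x) (N(x) = (x + x²)/((2*x)) = (x + x²)*(1/(2*x)) = (x + x²)/(2*x))
N(1/(-63)) + 4923 = (½ + (½)/(-63)) + 4923 = (½ + (½)*(-1/63)) + 4923 = (½ - 1/126) + 4923 = 31/63 + 4923 = 310180/63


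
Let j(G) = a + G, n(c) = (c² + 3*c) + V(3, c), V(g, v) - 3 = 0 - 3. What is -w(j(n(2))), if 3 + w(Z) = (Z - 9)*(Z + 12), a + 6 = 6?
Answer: -19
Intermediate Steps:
a = 0 (a = -6 + 6 = 0)
V(g, v) = 0 (V(g, v) = 3 + (0 - 3) = 3 - 3 = 0)
n(c) = c² + 3*c (n(c) = (c² + 3*c) + 0 = c² + 3*c)
j(G) = G (j(G) = 0 + G = G)
w(Z) = -3 + (-9 + Z)*(12 + Z) (w(Z) = -3 + (Z - 9)*(Z + 12) = -3 + (-9 + Z)*(12 + Z))
-w(j(n(2))) = -(-111 + (2*(3 + 2))² + 3*(2*(3 + 2))) = -(-111 + (2*5)² + 3*(2*5)) = -(-111 + 10² + 3*10) = -(-111 + 100 + 30) = -1*19 = -19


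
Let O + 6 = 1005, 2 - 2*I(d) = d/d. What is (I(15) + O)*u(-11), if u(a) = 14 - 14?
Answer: 0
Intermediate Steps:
I(d) = ½ (I(d) = 1 - d/(2*d) = 1 - ½*1 = 1 - ½ = ½)
O = 999 (O = -6 + 1005 = 999)
u(a) = 0
(I(15) + O)*u(-11) = (½ + 999)*0 = (1999/2)*0 = 0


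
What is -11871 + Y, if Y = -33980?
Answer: -45851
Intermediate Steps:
-11871 + Y = -11871 - 33980 = -45851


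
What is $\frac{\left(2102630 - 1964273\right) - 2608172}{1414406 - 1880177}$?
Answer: $\frac{2469815}{465771} \approx 5.3026$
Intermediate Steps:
$\frac{\left(2102630 - 1964273\right) - 2608172}{1414406 - 1880177} = \frac{138357 - 2608172}{-465771} = \left(-2469815\right) \left(- \frac{1}{465771}\right) = \frac{2469815}{465771}$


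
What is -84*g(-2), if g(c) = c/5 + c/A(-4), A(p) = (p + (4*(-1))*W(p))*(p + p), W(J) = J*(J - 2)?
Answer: 3381/100 ≈ 33.810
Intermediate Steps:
W(J) = J*(-2 + J)
A(p) = 2*p*(p - 4*p*(-2 + p)) (A(p) = (p + (4*(-1))*(p*(-2 + p)))*(p + p) = (p - 4*p*(-2 + p))*(2*p) = 2*p*(p - 4*p*(-2 + p)))
g(c) = 161*c/800 (g(c) = c/5 + c/(((-4)**2*(18 - 8*(-4)))) = c*(1/5) + c/((16*(18 + 32))) = c/5 + c/((16*50)) = c/5 + c/800 = 161*c/800)
-84*g(-2) = -3381*(-2)/200 = -84*(-161/400) = 3381/100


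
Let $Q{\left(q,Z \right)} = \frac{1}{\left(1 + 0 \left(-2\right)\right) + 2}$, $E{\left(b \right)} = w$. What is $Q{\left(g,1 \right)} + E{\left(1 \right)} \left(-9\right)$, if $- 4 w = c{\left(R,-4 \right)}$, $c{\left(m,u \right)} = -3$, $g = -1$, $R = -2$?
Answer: $- \frac{77}{12} \approx -6.4167$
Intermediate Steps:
$w = \frac{3}{4}$ ($w = \left(- \frac{1}{4}\right) \left(-3\right) = \frac{3}{4} \approx 0.75$)
$E{\left(b \right)} = \frac{3}{4}$
$Q{\left(q,Z \right)} = \frac{1}{3}$ ($Q{\left(q,Z \right)} = \frac{1}{\left(1 + 0\right) + 2} = \frac{1}{1 + 2} = \frac{1}{3}$)
$Q{\left(g,1 \right)} + E{\left(1 \right)} \left(-9\right) = \frac{1}{3} + \frac{3}{4} \left(-9\right) = \frac{1}{3} - \frac{27}{4} = - \frac{77}{12}$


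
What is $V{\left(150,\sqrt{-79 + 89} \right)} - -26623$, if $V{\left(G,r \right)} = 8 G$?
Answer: $27823$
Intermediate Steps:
$V{\left(150,\sqrt{-79 + 89} \right)} - -26623 = 8 \cdot 150 - -26623 = 1200 + 26623 = 27823$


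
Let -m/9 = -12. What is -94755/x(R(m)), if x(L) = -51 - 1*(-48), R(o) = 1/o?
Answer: 31585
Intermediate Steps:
m = 108 (m = -9*(-12) = 108)
x(L) = -3 (x(L) = -51 + 48 = -3)
-94755/x(R(m)) = -94755/(-3) = -94755*(-⅓) = 31585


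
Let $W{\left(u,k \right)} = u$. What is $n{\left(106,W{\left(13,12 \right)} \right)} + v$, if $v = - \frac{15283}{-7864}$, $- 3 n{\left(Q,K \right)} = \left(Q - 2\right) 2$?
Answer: $- \frac{1589863}{23592} \approx -67.39$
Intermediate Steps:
$n{\left(Q,K \right)} = \frac{4}{3} - \frac{2 Q}{3}$ ($n{\left(Q,K \right)} = - \frac{\left(Q - 2\right) 2}{3} = - \frac{\left(-2 + Q\right) 2}{3} = - \frac{-4 + 2 Q}{3} = \frac{4}{3} - \frac{2 Q}{3}$)
$v = \frac{15283}{7864}$ ($v = \left(-15283\right) \left(- \frac{1}{7864}\right) = \frac{15283}{7864} \approx 1.9434$)
$n{\left(106,W{\left(13,12 \right)} \right)} + v = \left(\frac{4}{3} - \frac{212}{3}\right) + \frac{15283}{7864} = - \frac{208}{3} + \frac{15283}{7864} = - \frac{1589863}{23592}$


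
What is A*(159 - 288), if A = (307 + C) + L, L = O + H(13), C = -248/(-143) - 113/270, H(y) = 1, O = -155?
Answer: -256199633/12870 ≈ -19907.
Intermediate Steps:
C = 50801/38610 (C = -248*(-1/143) - 113*1/270 = 248/143 - 113/270 = 50801/38610 ≈ 1.3157)
L = -154 (L = -155 + 1 = -154)
A = 5958131/38610 (A = (307 + 50801/38610) - 154 = 11904071/38610 - 154 = 5958131/38610 ≈ 154.32)
A*(159 - 288) = 5958131*(159 - 288)/38610 = (5958131/38610)*(-129) = -256199633/12870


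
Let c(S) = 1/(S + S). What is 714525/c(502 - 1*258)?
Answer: 348688200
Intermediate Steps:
c(S) = 1/(2*S)
714525/c(502 - 1*258) = 714525/((1/(2*(502 - 1*258)))) = 714525/((1/(2*(502 - 258)))) = 714525/(((½)/244)) = 714525/(((½)*(1/244))) = 714525/(1/488) = 714525*488 = 348688200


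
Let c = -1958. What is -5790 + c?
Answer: -7748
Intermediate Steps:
-5790 + c = -5790 - 1958 = -7748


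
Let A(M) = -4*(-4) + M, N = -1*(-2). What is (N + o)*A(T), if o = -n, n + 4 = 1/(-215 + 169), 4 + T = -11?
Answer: 277/46 ≈ 6.0217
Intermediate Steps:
T = -15 (T = -4 - 11 = -15)
n = -185/46 (n = -4 + 1/(-215 + 169) = -4 + 1/(-46) = -4 - 1/46 = -185/46 ≈ -4.0217)
N = 2
o = 185/46 (o = -1*(-185/46) = 185/46 ≈ 4.0217)
A(M) = 16 + M
(N + o)*A(T) = (2 + 185/46)*(16 - 15) = (277/46)*1 = 277/46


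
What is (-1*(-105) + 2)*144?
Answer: 15408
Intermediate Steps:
(-1*(-105) + 2)*144 = (105 + 2)*144 = 107*144 = 15408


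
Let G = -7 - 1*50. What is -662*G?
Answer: 37734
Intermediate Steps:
G = -57 (G = -7 - 50 = -57)
-662*G = -662*(-57) = 37734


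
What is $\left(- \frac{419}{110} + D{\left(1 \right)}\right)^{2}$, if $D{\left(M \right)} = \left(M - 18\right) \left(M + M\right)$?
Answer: $\frac{17297281}{12100} \approx 1429.5$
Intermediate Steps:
$D{\left(M \right)} = 2 M \left(-18 + M\right)$ ($D{\left(M \right)} = \left(-18 + M\right) 2 M = 2 M \left(-18 + M\right)$)
$\left(- \frac{419}{110} + D{\left(1 \right)}\right)^{2} = \left(- \frac{419}{110} + 2 \cdot 1 \left(-18 + 1\right)\right)^{2} = \left(\left(-419\right) \frac{1}{110} + 2 \cdot 1 \left(-17\right)\right)^{2} = \left(- \frac{419}{110} - 34\right)^{2} = \left(- \frac{4159}{110}\right)^{2} = \frac{17297281}{12100}$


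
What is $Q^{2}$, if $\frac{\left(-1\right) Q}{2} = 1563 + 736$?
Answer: $21141604$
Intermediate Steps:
$Q = -4598$ ($Q = - 2 \left(1563 + 736\right) = \left(-2\right) 2299 = -4598$)
$Q^{2} = \left(-4598\right)^{2} = 21141604$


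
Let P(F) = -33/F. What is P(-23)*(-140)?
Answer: -4620/23 ≈ -200.87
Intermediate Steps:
P(-23)*(-140) = -33/(-23)*(-140) = -33*(-1/23)*(-140) = (33/23)*(-140) = -4620/23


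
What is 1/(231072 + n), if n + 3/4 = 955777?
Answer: 4/4747393 ≈ 8.4257e-7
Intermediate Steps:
n = 3823105/4 (n = -¾ + 955777 = 3823105/4 ≈ 9.5578e+5)
1/(231072 + n) = 1/(231072 + 3823105/4) = 1/(4747393/4) = 4/4747393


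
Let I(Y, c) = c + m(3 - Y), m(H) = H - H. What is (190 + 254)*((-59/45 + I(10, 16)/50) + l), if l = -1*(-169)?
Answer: 5594696/75 ≈ 74596.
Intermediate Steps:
l = 169
m(H) = 0
I(Y, c) = c (I(Y, c) = c + 0 = c)
(190 + 254)*((-59/45 + I(10, 16)/50) + l) = (190 + 254)*((-59/45 + 16/50) + 169) = 444*((-59*1/45 + 16*(1/50)) + 169) = 444*((-59/45 + 8/25) + 169) = 444*(-223/225 + 169) = 444*(37802/225) = 5594696/75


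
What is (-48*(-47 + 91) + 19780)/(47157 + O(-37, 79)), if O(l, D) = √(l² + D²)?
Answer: 833169876/2223775039 - 17668*√7610/2223775039 ≈ 0.37397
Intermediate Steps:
O(l, D) = √(D² + l²)
(-48*(-47 + 91) + 19780)/(47157 + O(-37, 79)) = (-48*(-47 + 91) + 19780)/(47157 + √(79² + (-37)²)) = (-48*44 + 19780)/(47157 + √(6241 + 1369)) = (-2112 + 19780)/(47157 + √7610) = 17668/(47157 + √7610)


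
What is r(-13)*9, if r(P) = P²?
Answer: 1521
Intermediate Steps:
r(-13)*9 = (-13)²*9 = 169*9 = 1521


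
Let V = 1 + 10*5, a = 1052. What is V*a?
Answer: 53652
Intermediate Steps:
V = 51 (V = 1 + 50 = 51)
V*a = 51*1052 = 53652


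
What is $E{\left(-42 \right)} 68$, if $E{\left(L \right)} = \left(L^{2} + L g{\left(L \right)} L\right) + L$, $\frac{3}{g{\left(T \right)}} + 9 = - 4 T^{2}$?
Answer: $\frac{91880376}{785} \approx 1.1705 \cdot 10^{5}$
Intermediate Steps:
$g{\left(T \right)} = \frac{3}{-9 - 4 T^{2}}$
$E{\left(L \right)} = L + L^{2} - \frac{3 L^{2}}{9 + 4 L^{2}}$ ($E{\left(L \right)} = \left(L^{2} + L \left(- \frac{3}{9 + 4 L^{2}}\right) L\right) + L = \left(L^{2} + - \frac{3 L}{9 + 4 L^{2}} L\right) + L = \left(L^{2} - \frac{3 L^{2}}{9 + 4 L^{2}}\right) + L = L + L^{2} - \frac{3 L^{2}}{9 + 4 L^{2}}$)
$E{\left(-42 \right)} 68 = - \frac{42 \left(\left(-3\right) \left(-42\right) + \left(1 - 42\right) \left(9 + 4 \left(-42\right)^{2}\right)\right)}{9 + 4 \left(-42\right)^{2}} \cdot 68 = - \frac{42 \left(126 - 41 \left(9 + 4 \cdot 1764\right)\right)}{9 + 4 \cdot 1764} \cdot 68 = - \frac{42 \left(126 - 41 \left(9 + 7056\right)\right)}{9 + 7056} \cdot 68 = - \frac{42 \left(126 - 289665\right)}{7065} \cdot 68 = \left(-42\right) \frac{1}{7065} \left(126 - 289665\right) 68 = \left(-42\right) \frac{1}{7065} \left(-289539\right) 68 = \frac{1351182}{785} \cdot 68 = \frac{91880376}{785}$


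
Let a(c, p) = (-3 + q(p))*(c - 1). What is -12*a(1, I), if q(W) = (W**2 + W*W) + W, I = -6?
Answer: 0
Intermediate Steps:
q(W) = W + 2*W**2 (q(W) = (W**2 + W**2) + W = 2*W**2 + W = W + 2*W**2)
a(c, p) = (-1 + c)*(-3 + p*(1 + 2*p)) (a(c, p) = (-3 + p*(1 + 2*p))*(c - 1) = (-3 + p*(1 + 2*p))*(-1 + c) = (-1 + c)*(-3 + p*(1 + 2*p)))
-12*a(1, I) = -12*(3 - 3*1 - 1*(-6)*(1 + 2*(-6)) + 1*(-6)*(1 + 2*(-6))) = -12*(3 - 3 - 1*(-6)*(1 - 12) + 1*(-6)*(1 - 12)) = -12*(3 - 3 - 1*(-6)*(-11) + 1*(-6)*(-11)) = -12*(3 - 3 - 66 + 66) = -12*0 = 0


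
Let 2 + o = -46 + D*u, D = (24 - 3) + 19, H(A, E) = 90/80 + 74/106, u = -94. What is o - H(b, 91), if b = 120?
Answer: -1615365/424 ≈ -3809.8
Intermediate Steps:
H(A, E) = 773/424 (H(A, E) = 90*(1/80) + 74*(1/106) = 9/8 + 37/53 = 773/424)
D = 40 (D = 21 + 19 = 40)
o = -3808 (o = -2 + (-46 + 40*(-94)) = -2 + (-46 - 3760) = -2 - 3806 = -3808)
o - H(b, 91) = -3808 - 1*773/424 = -3808 - 773/424 = -1615365/424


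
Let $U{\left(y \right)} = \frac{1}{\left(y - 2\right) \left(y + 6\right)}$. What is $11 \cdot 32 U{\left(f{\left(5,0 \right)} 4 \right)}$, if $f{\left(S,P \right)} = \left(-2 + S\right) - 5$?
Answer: $\frac{88}{5} \approx 17.6$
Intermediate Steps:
$f{\left(S,P \right)} = -7 + S$
$U{\left(y \right)} = \frac{1}{\left(-2 + y\right) \left(6 + y\right)}$
$11 \cdot 32 U{\left(f{\left(5,0 \right)} 4 \right)} = \frac{11 \cdot 32}{-12 + \left(\left(-7 + 5\right) 4\right)^{2} + 4 \left(-7 + 5\right) 4} = \frac{352}{-12 + \left(\left(-2\right) 4\right)^{2} + 4 \left(\left(-2\right) 4\right)} = \frac{352}{-12 + \left(-8\right)^{2} + 4 \left(-8\right)} = \frac{352}{-12 + 64 - 32} = \frac{352}{20} = 352 \cdot \frac{1}{20} = \frac{88}{5}$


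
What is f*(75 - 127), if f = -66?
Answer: 3432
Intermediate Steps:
f*(75 - 127) = -66*(75 - 127) = -66*(-52) = 3432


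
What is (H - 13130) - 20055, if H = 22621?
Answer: -10564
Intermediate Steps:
(H - 13130) - 20055 = (22621 - 13130) - 20055 = 9491 - 20055 = -10564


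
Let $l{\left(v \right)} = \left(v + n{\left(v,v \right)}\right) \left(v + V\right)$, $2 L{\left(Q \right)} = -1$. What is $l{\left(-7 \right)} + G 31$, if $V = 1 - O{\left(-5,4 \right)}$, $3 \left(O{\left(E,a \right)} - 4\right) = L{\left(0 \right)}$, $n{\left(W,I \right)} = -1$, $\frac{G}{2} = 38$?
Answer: $\frac{7304}{3} \approx 2434.7$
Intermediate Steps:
$G = 76$ ($G = 2 \cdot 38 = 76$)
$L{\left(Q \right)} = - \frac{1}{2}$ ($L{\left(Q \right)} = \frac{1}{2} \left(-1\right) = - \frac{1}{2}$)
$O{\left(E,a \right)} = \frac{23}{6}$ ($O{\left(E,a \right)} = 4 + \frac{1}{3} \left(- \frac{1}{2}\right) = 4 - \frac{1}{6} = \frac{23}{6}$)
$V = - \frac{17}{6}$ ($V = 1 - \frac{23}{6} = - \frac{17}{6} \approx -2.8333$)
$l{\left(v \right)} = \left(-1 + v\right) \left(- \frac{17}{6} + v\right)$ ($l{\left(v \right)} = \left(v - 1\right) \left(v - \frac{17}{6}\right) = \left(-1 + v\right) \left(- \frac{17}{6} + v\right)$)
$l{\left(-7 \right)} + G 31 = \left(\frac{17}{6} + \left(-7\right)^{2} - - \frac{161}{6}\right) + 76 \cdot 31 = \left(\frac{17}{6} + 49 + \frac{161}{6}\right) + 2356 = \frac{236}{3} + 2356 = \frac{7304}{3}$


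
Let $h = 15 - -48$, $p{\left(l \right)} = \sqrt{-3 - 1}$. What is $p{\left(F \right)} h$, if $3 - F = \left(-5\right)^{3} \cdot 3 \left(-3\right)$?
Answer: $126 i \approx 126.0 i$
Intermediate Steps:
$F = -1122$ ($F = 3 - \left(-5\right)^{3} \cdot 3 \left(-3\right) = 3 - \left(-125\right) 3 \left(-3\right) = 3 - \left(-375\right) \left(-3\right) = 3 - 1125 = -1122$)
$p{\left(l \right)} = 2 i$ ($p{\left(l \right)} = \sqrt{-4} = 2 i$)
$h = 63$ ($h = 15 + 48 = 63$)
$p{\left(F \right)} h = 2 i 63 = 126 i$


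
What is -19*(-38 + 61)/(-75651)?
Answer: 437/75651 ≈ 0.0057765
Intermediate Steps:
-19*(-38 + 61)/(-75651) = -19*23*(-1/75651) = -437*(-1/75651) = 437/75651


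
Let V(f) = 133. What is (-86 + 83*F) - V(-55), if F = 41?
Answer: 3184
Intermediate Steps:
(-86 + 83*F) - V(-55) = (-86 + 83*41) - 1*133 = (-86 + 3403) - 133 = 3317 - 133 = 3184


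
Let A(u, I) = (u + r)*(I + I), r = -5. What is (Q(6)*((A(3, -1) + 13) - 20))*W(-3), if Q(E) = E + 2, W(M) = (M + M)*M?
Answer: -432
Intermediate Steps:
A(u, I) = 2*I*(-5 + u) (A(u, I) = (u - 5)*(I + I) = (-5 + u)*(2*I) = 2*I*(-5 + u))
W(M) = 2*M**2 (W(M) = (2*M)*M = 2*M**2)
Q(E) = 2 + E
(Q(6)*((A(3, -1) + 13) - 20))*W(-3) = ((2 + 6)*((2*(-1)*(-5 + 3) + 13) - 20))*(2*(-3)**2) = (8*((2*(-1)*(-2) + 13) - 20))*(2*9) = (8*((4 + 13) - 20))*18 = (8*(17 - 20))*18 = (8*(-3))*18 = -24*18 = -432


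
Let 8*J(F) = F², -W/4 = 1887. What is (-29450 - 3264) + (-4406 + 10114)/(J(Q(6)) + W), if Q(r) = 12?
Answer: -123171064/3765 ≈ -32715.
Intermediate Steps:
W = -7548 (W = -4*1887 = -7548)
J(F) = F²/8
(-29450 - 3264) + (-4406 + 10114)/(J(Q(6)) + W) = (-29450 - 3264) + (-4406 + 10114)/((⅛)*12² - 7548) = -32714 + 5708/((⅛)*144 - 7548) = -32714 + 5708/(18 - 7548) = -32714 + 5708/(-7530) = -32714 + 5708*(-1/7530) = -32714 - 2854/3765 = -123171064/3765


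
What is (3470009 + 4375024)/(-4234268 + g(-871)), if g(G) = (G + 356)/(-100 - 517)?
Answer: -4840385361/2612542841 ≈ -1.8527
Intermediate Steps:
g(G) = -356/617 - G/617 (g(G) = (356 + G)/(-617) = (356 + G)*(-1/617) = -356/617 - G/617)
(3470009 + 4375024)/(-4234268 + g(-871)) = (3470009 + 4375024)/(-4234268 + (-356/617 - 1/617*(-871))) = 7845033/(-4234268 + (-356/617 + 871/617)) = 7845033/(-4234268 + 515/617) = 7845033/(-2612542841/617) = 7845033*(-617/2612542841) = -4840385361/2612542841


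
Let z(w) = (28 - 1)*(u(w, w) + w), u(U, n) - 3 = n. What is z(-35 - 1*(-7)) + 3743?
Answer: 2312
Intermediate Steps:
u(U, n) = 3 + n
z(w) = 81 + 54*w (z(w) = (28 - 1)*((3 + w) + w) = 27*(3 + 2*w) = 81 + 54*w)
z(-35 - 1*(-7)) + 3743 = (81 + 54*(-35 - 1*(-7))) + 3743 = (81 + 54*(-35 + 7)) + 3743 = (81 + 54*(-28)) + 3743 = (81 - 1512) + 3743 = -1431 + 3743 = 2312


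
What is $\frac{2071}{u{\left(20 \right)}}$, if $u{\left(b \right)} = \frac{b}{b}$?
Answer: $2071$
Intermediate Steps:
$u{\left(b \right)} = 1$
$\frac{2071}{u{\left(20 \right)}} = \frac{2071}{1} = 2071 \cdot 1 = 2071$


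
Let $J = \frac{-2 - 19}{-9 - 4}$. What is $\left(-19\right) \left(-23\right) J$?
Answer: $\frac{9177}{13} \approx 705.92$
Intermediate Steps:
$J = \frac{21}{13}$ ($J = - \frac{21}{-9 - 4} = - \frac{21}{-13} = \left(-21\right) \left(- \frac{1}{13}\right) = \frac{21}{13} \approx 1.6154$)
$\left(-19\right) \left(-23\right) J = \left(-19\right) \left(-23\right) \frac{21}{13} = 437 \cdot \frac{21}{13} = \frac{9177}{13}$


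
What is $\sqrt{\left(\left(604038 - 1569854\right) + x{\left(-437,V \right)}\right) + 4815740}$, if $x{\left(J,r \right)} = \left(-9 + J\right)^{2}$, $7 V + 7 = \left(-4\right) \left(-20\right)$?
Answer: $2 \sqrt{1012210} \approx 2012.2$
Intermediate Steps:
$V = \frac{73}{7}$ ($V = -1 + \frac{\left(-4\right) \left(-20\right)}{7} = -1 + \frac{1}{7} \cdot 80 = -1 + \frac{80}{7} = \frac{73}{7} \approx 10.429$)
$\sqrt{\left(\left(604038 - 1569854\right) + x{\left(-437,V \right)}\right) + 4815740} = \sqrt{\left(\left(604038 - 1569854\right) + \left(-9 - 437\right)^{2}\right) + 4815740} = \sqrt{\left(-965816 + \left(-446\right)^{2}\right) + 4815740} = \sqrt{\left(-965816 + 198916\right) + 4815740} = \sqrt{-766900 + 4815740} = \sqrt{4048840} = 2 \sqrt{1012210}$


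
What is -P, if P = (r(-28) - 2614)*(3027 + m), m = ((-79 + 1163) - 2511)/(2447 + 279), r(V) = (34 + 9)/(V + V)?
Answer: 1208048374725/152656 ≈ 7.9135e+6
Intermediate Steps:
r(V) = 43/(2*V) (r(V) = 43/((2*V)) = 43*(1/(2*V)) = 43/(2*V))
m = -1427/2726 (m = (1084 - 2511)/2726 = -1427*1/2726 = -1427/2726 ≈ -0.52348)
P = -1208048374725/152656 (P = ((43/2)/(-28) - 2614)*(3027 - 1427/2726) = ((43/2)*(-1/28) - 2614)*(8250175/2726) = (-43/56 - 2614)*(8250175/2726) = -146427/56*8250175/2726 = -1208048374725/152656 ≈ -7.9135e+6)
-P = -1*(-1208048374725/152656) = 1208048374725/152656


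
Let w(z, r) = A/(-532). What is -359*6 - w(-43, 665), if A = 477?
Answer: -1145451/532 ≈ -2153.1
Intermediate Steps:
w(z, r) = -477/532 (w(z, r) = 477/(-532) = 477*(-1/532) = -477/532)
-359*6 - w(-43, 665) = -359*6 - 1*(-477/532) = -2154 + 477/532 = -1145451/532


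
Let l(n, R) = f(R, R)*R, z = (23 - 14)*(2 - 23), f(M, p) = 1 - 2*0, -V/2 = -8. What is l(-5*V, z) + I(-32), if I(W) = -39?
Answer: -228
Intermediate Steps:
V = 16 (V = -2*(-8) = 16)
f(M, p) = 1 (f(M, p) = 1 + 0 = 1)
z = -189 (z = 9*(-21) = -189)
l(n, R) = R (l(n, R) = 1*R = R)
l(-5*V, z) + I(-32) = -189 - 39 = -228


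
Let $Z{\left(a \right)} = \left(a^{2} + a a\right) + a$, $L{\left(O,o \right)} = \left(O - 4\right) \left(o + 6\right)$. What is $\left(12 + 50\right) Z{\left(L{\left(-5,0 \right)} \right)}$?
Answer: $358236$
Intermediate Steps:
$L{\left(O,o \right)} = \left(-4 + O\right) \left(6 + o\right)$
$Z{\left(a \right)} = a + 2 a^{2}$ ($Z{\left(a \right)} = \left(a^{2} + a^{2}\right) + a = 2 a^{2} + a = a + 2 a^{2}$)
$\left(12 + 50\right) Z{\left(L{\left(-5,0 \right)} \right)} = \left(12 + 50\right) \left(-24 - 0 + 6 \left(-5\right) - 0\right) \left(1 + 2 \left(-24 - 0 + 6 \left(-5\right) - 0\right)\right) = 62 \left(-24 + 0 - 30 + 0\right) \left(1 + 2 \left(-24 + 0 - 30 + 0\right)\right) = 62 \left(- 54 \left(1 + 2 \left(-54\right)\right)\right) = 62 \left(- 54 \left(1 - 108\right)\right) = 62 \left(\left(-54\right) \left(-107\right)\right) = 62 \cdot 5778 = 358236$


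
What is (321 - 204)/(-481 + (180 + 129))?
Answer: -117/172 ≈ -0.68023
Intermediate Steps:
(321 - 204)/(-481 + (180 + 129)) = 117/(-481 + 309) = 117/(-172) = 117*(-1/172) = -117/172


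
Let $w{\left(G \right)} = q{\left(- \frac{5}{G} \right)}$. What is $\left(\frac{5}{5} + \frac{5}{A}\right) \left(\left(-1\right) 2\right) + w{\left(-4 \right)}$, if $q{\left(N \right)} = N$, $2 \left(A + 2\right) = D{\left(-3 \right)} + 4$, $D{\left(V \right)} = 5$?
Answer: $- \frac{19}{4} \approx -4.75$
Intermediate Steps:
$A = \frac{5}{2}$ ($A = -2 + \frac{5 + 4}{2} = -2 + \frac{1}{2} \cdot 9 = -2 + \frac{9}{2} = \frac{5}{2} \approx 2.5$)
$w{\left(G \right)} = - \frac{5}{G}$
$\left(\frac{5}{5} + \frac{5}{A}\right) \left(\left(-1\right) 2\right) + w{\left(-4 \right)} = \left(\frac{5}{5} + \frac{5}{\frac{5}{2}}\right) \left(\left(-1\right) 2\right) - \frac{5}{-4} = \left(5 \cdot \frac{1}{5} + 5 \cdot \frac{2}{5}\right) \left(-2\right) - - \frac{5}{4} = \left(1 + 2\right) \left(-2\right) + \frac{5}{4} = 3 \left(-2\right) + \frac{5}{4} = -6 + \frac{5}{4} = - \frac{19}{4}$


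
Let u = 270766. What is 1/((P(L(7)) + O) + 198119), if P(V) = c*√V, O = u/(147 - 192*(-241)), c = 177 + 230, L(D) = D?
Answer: 426904245868713/84577833961646324506 - 876972489327*√7/84577833961646324506 ≈ 5.0200e-6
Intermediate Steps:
c = 407
O = 270766/46419 (O = 270766/(147 - 192*(-241)) = 270766/(147 + 46272) = 270766/46419 ≈ 5.8331)
P(V) = 407*√V
1/((P(L(7)) + O) + 198119) = 1/((407*√7 + 270766/46419) + 198119) = 1/((270766/46419 + 407*√7) + 198119) = 1/(9196756627/46419 + 407*√7)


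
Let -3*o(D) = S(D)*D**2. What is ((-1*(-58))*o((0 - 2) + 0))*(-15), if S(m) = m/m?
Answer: 1160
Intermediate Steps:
S(m) = 1
o(D) = -D**2/3
((-1*(-58))*o((0 - 2) + 0))*(-15) = ((-1*(-58))*(-((0 - 2) + 0)**2/3))*(-15) = (58*(-(-2 + 0)**2/3))*(-15) = (58*(-1/3*(-2)**2))*(-15) = (58*(-1/3*4))*(-15) = (58*(-4/3))*(-15) = -232/3*(-15) = 1160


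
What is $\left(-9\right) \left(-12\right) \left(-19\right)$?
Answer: $-2052$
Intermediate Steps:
$\left(-9\right) \left(-12\right) \left(-19\right) = 108 \left(-19\right) = -2052$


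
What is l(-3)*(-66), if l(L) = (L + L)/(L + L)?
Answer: -66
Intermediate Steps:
l(L) = 1 (l(L) = (2*L)/((2*L)) = (2*L)*(1/(2*L)) = 1)
l(-3)*(-66) = 1*(-66) = -66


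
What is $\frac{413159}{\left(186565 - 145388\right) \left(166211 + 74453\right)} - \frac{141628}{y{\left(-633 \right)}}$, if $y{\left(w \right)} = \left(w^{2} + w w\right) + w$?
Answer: $- \frac{1403177368364129}{7935240039438360} \approx -0.17683$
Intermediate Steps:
$y{\left(w \right)} = w + 2 w^{2}$ ($y{\left(w \right)} = \left(w^{2} + w^{2}\right) + w = 2 w^{2} + w = w + 2 w^{2}$)
$\frac{413159}{\left(186565 - 145388\right) \left(166211 + 74453\right)} - \frac{141628}{y{\left(-633 \right)}} = \frac{413159}{\left(186565 - 145388\right) \left(166211 + 74453\right)} - \frac{141628}{\left(-633\right) \left(1 + 2 \left(-633\right)\right)} = \frac{413159}{41177 \cdot 240664} - \frac{141628}{\left(-633\right) \left(1 - 1266\right)} = \frac{413159}{9909821528} - \frac{141628}{\left(-633\right) \left(-1265\right)} = 413159 \cdot \frac{1}{9909821528} - \frac{141628}{800745} = \frac{413159}{9909821528} - \frac{141628}{800745} = - \frac{1403177368364129}{7935240039438360}$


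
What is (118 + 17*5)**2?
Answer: 41209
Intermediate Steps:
(118 + 17*5)**2 = (118 + 85)**2 = 203**2 = 41209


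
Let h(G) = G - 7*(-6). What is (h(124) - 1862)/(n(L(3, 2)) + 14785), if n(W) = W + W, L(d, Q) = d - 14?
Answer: -1696/14763 ≈ -0.11488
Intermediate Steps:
L(d, Q) = -14 + d
h(G) = 42 + G (h(G) = G + 42 = 42 + G)
n(W) = 2*W
(h(124) - 1862)/(n(L(3, 2)) + 14785) = ((42 + 124) - 1862)/(2*(-14 + 3) + 14785) = (166 - 1862)/(2*(-11) + 14785) = -1696/(-22 + 14785) = -1696/14763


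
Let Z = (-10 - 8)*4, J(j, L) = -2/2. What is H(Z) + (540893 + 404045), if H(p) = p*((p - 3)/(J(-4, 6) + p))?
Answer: 68975074/73 ≈ 9.4486e+5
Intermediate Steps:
J(j, L) = -1 (J(j, L) = -2*1/2 = -1)
Z = -72 (Z = -18*4 = -72)
H(p) = p*(-3 + p)/(-1 + p) (H(p) = p*((p - 3)/(-1 + p)) = p*((-3 + p)/(-1 + p)) = p*(-3 + p)/(-1 + p))
H(Z) + (540893 + 404045) = -72*(-3 - 72)/(-1 - 72) + (540893 + 404045) = -72*(-75)/(-73) + 944938 = -72*(-1/73)*(-75) + 944938 = -5400/73 + 944938 = 68975074/73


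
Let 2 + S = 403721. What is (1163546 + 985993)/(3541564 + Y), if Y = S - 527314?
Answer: 716513/1139323 ≈ 0.62889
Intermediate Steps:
S = 403719 (S = -2 + 403721 = 403719)
Y = -123595 (Y = 403719 - 527314 = -123595)
(1163546 + 985993)/(3541564 + Y) = (1163546 + 985993)/(3541564 - 123595) = 2149539/3417969 = 2149539*(1/3417969) = 716513/1139323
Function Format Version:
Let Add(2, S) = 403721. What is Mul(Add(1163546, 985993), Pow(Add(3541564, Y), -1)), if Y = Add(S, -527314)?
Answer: Rational(716513, 1139323) ≈ 0.62889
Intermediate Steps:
S = 403719 (S = Add(-2, 403721) = 403719)
Y = -123595 (Y = Add(403719, -527314) = -123595)
Mul(Add(1163546, 985993), Pow(Add(3541564, Y), -1)) = Mul(Add(1163546, 985993), Pow(Add(3541564, -123595), -1)) = Mul(2149539, Pow(3417969, -1)) = Mul(2149539, Rational(1, 3417969)) = Rational(716513, 1139323)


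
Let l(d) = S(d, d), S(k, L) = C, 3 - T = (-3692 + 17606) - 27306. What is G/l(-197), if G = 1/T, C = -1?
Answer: -1/13395 ≈ -7.4655e-5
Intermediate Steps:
T = 13395 (T = 3 - ((-3692 + 17606) - 27306) = 3 - (13914 - 27306) = 3 - 1*(-13392) = 3 + 13392 = 13395)
S(k, L) = -1
l(d) = -1
G = 1/13395 ≈ 7.4655e-5
G/l(-197) = (1/13395)/(-1) = (1/13395)*(-1) = -1/13395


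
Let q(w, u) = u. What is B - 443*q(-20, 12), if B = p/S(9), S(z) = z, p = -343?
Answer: -48187/9 ≈ -5354.1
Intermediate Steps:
B = -343/9 ≈ -38.111
B - 443*q(-20, 12) = -343/9 - 443*12 = -343/9 - 5316 = -48187/9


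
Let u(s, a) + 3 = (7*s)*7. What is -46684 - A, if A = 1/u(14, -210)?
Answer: -31885173/683 ≈ -46684.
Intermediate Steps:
u(s, a) = -3 + 49*s (u(s, a) = -3 + (7*s)*7 = -3 + 49*s)
A = 1/683 (A = 1/(-3 + 49*14) = 1/(-3 + 686) = 1/683 ≈ 0.0014641)
-46684 - A = -46684 - 1*1/683 = -46684 - 1/683 = -31885173/683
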